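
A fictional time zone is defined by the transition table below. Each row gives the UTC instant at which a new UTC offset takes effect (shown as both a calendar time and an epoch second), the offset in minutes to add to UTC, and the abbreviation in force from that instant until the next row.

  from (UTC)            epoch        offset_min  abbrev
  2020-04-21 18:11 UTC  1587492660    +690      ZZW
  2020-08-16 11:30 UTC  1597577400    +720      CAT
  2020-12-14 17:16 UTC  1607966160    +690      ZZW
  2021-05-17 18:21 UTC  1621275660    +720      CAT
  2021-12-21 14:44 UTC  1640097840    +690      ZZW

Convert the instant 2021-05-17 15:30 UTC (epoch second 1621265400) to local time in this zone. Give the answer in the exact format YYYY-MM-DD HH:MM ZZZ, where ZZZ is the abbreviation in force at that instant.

Query: 2021-05-17 15:30 UTC
Rule 3/5 (ZZW, +11:30): 2020-12-14 17:16 UTC ≤ query < 2021-05-17 18:21 UTC
15·60 + 30 + 690 = 1620 min
1620 = 1·1440 + 180; 180 = 3·60 + 0 → 03:00, 2021-05-17 + 1 day = 2021-05-18
→ 2021-05-18 03:00 ZZW

2021-05-18 03:00 ZZW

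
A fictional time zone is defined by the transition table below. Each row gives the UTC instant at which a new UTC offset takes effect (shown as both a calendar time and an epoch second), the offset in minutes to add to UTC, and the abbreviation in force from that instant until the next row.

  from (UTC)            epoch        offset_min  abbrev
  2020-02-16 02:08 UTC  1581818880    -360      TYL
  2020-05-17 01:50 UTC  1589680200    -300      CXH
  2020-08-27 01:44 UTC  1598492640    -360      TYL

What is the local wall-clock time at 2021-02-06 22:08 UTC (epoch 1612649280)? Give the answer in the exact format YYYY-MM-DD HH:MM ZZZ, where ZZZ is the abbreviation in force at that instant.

2021-02-06 16:08 TYL

Query: 2021-02-06 22:08 UTC
Rule 3/3 (TYL, -06:00): 2020-08-27 01:44 UTC ≤ query < +∞
22·60 + 8 - 360 = 968 min
968 = 0·1440 + 968; 968 = 16·60 + 8 → 16:08, same day
→ 2021-02-06 16:08 TYL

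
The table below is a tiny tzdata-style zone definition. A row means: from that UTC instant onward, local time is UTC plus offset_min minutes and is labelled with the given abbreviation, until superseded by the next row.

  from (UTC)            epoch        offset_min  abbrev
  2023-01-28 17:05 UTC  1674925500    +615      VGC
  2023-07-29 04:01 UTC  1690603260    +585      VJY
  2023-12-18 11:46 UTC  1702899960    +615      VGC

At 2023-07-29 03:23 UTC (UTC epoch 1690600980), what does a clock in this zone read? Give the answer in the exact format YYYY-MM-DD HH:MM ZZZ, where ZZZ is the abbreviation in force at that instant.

2023-07-29 13:38 VGC

Query: 2023-07-29 03:23 UTC
Rule 1/3 (VGC, +10:15): 2023-01-28 17:05 UTC ≤ query < 2023-07-29 04:01 UTC
3·60 + 23 + 615 = 818 min
818 = 0·1440 + 818; 818 = 13·60 + 38 → 13:38, same day
→ 2023-07-29 13:38 VGC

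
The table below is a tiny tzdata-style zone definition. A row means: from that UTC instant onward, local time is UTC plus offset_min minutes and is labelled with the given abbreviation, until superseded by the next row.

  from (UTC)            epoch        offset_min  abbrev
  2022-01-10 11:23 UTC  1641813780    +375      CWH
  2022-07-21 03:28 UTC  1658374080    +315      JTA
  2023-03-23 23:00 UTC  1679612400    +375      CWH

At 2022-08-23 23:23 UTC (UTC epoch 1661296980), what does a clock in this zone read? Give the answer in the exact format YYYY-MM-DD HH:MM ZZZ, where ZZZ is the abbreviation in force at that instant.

2022-08-24 04:38 JTA

Query: 2022-08-23 23:23 UTC
Rule 2/3 (JTA, +05:15): 2022-07-21 03:28 UTC ≤ query < 2023-03-23 23:00 UTC
23·60 + 23 + 315 = 1718 min
1718 = 1·1440 + 278; 278 = 4·60 + 38 → 04:38, 2022-08-23 + 1 day = 2022-08-24
→ 2022-08-24 04:38 JTA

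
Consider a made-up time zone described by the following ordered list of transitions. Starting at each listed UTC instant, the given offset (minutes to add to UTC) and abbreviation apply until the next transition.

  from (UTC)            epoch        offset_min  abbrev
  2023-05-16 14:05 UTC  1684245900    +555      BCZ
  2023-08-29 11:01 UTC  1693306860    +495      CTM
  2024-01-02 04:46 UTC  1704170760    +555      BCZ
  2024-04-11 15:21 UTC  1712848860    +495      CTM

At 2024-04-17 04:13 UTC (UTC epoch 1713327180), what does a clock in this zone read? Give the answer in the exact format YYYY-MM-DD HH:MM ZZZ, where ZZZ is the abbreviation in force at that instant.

Query: 2024-04-17 04:13 UTC
Rule 4/4 (CTM, +08:15): 2024-04-11 15:21 UTC ≤ query < +∞
4·60 + 13 + 495 = 748 min
748 = 0·1440 + 748; 748 = 12·60 + 28 → 12:28, same day
→ 2024-04-17 12:28 CTM

2024-04-17 12:28 CTM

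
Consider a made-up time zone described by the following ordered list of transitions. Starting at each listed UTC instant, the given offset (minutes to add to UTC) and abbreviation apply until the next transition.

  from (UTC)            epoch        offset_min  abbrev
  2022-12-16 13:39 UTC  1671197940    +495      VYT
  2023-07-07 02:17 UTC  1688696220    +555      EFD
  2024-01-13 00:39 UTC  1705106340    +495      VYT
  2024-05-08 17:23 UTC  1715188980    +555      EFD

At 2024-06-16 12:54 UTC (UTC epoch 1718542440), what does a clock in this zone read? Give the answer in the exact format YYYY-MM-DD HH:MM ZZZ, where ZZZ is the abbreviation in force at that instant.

2024-06-16 22:09 EFD

Query: 2024-06-16 12:54 UTC
Rule 4/4 (EFD, +09:15): 2024-05-08 17:23 UTC ≤ query < +∞
12·60 + 54 + 555 = 1329 min
1329 = 0·1440 + 1329; 1329 = 22·60 + 9 → 22:09, same day
→ 2024-06-16 22:09 EFD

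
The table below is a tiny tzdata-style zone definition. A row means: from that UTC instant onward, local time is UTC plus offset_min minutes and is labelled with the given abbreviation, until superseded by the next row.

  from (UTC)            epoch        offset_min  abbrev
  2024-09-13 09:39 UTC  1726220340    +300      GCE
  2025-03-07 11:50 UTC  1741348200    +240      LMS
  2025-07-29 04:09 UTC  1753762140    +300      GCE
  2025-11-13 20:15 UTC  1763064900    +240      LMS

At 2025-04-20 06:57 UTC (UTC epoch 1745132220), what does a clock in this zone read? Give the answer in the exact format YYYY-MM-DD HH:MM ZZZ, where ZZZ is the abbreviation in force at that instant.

Query: 2025-04-20 06:57 UTC
Rule 2/4 (LMS, +04:00): 2025-03-07 11:50 UTC ≤ query < 2025-07-29 04:09 UTC
6·60 + 57 + 240 = 657 min
657 = 0·1440 + 657; 657 = 10·60 + 57 → 10:57, same day
→ 2025-04-20 10:57 LMS

2025-04-20 10:57 LMS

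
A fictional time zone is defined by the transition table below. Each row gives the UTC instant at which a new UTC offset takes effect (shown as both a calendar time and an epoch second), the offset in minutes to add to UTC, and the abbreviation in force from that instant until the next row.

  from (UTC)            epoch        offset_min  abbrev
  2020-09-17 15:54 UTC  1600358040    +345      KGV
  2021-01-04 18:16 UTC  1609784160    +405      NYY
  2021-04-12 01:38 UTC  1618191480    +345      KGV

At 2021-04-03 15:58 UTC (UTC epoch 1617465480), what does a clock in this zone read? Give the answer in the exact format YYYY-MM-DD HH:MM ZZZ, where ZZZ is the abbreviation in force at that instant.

2021-04-03 22:43 NYY

Query: 2021-04-03 15:58 UTC
Rule 2/3 (NYY, +06:45): 2021-01-04 18:16 UTC ≤ query < 2021-04-12 01:38 UTC
15·60 + 58 + 405 = 1363 min
1363 = 0·1440 + 1363; 1363 = 22·60 + 43 → 22:43, same day
→ 2021-04-03 22:43 NYY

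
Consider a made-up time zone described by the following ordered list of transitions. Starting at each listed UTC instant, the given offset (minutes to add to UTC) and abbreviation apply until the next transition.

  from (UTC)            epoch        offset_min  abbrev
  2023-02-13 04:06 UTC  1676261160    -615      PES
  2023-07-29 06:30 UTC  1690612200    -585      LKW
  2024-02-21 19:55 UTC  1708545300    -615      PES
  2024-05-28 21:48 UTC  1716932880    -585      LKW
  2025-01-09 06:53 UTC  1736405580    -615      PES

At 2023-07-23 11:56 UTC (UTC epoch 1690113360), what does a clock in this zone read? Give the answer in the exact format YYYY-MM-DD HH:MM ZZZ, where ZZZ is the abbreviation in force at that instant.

Query: 2023-07-23 11:56 UTC
Rule 1/5 (PES, -10:15): 2023-02-13 04:06 UTC ≤ query < 2023-07-29 06:30 UTC
11·60 + 56 - 615 = 101 min
101 = 0·1440 + 101; 101 = 1·60 + 41 → 01:41, same day
→ 2023-07-23 01:41 PES

2023-07-23 01:41 PES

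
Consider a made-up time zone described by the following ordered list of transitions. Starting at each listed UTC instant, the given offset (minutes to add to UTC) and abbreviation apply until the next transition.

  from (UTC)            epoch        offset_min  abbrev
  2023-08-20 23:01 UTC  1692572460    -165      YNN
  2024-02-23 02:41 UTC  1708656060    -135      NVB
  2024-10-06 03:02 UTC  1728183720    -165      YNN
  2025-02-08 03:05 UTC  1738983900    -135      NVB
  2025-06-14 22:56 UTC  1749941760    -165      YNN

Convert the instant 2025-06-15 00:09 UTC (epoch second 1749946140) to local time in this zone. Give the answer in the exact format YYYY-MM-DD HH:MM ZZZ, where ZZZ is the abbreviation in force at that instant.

Query: 2025-06-15 00:09 UTC
Rule 5/5 (YNN, -02:45): 2025-06-14 22:56 UTC ≤ query < +∞
0·60 + 9 - 165 = -156 min
-156 = -1·1440 + 1284; 1284 = 21·60 + 24 → 21:24, 2025-06-15 - 1 day = 2025-06-14
→ 2025-06-14 21:24 YNN

2025-06-14 21:24 YNN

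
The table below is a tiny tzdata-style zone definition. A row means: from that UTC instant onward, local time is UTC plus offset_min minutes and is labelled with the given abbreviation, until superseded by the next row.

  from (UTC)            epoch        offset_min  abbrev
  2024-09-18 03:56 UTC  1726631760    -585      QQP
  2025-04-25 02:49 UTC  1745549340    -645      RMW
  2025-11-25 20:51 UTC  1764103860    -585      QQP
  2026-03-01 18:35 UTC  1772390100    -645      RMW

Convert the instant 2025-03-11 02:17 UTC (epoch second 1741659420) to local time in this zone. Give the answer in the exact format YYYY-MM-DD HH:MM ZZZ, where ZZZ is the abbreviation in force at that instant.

2025-03-10 16:32 QQP

Query: 2025-03-11 02:17 UTC
Rule 1/4 (QQP, -09:45): 2024-09-18 03:56 UTC ≤ query < 2025-04-25 02:49 UTC
2·60 + 17 - 585 = -448 min
-448 = -1·1440 + 992; 992 = 16·60 + 32 → 16:32, 2025-03-11 - 1 day = 2025-03-10
→ 2025-03-10 16:32 QQP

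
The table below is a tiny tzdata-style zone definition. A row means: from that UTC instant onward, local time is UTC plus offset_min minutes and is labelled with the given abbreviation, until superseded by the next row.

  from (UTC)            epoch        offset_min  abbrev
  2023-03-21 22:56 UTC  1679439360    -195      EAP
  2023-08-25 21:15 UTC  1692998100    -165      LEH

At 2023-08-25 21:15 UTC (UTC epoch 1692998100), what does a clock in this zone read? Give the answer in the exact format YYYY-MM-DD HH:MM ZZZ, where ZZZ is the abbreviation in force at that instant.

2023-08-25 18:30 LEH

Query: 2023-08-25 21:15 UTC
Rule 2/2 (LEH, -02:45): 2023-08-25 21:15 UTC ≤ query < +∞
21·60 + 15 - 165 = 1110 min
1110 = 0·1440 + 1110; 1110 = 18·60 + 30 → 18:30, same day
→ 2023-08-25 18:30 LEH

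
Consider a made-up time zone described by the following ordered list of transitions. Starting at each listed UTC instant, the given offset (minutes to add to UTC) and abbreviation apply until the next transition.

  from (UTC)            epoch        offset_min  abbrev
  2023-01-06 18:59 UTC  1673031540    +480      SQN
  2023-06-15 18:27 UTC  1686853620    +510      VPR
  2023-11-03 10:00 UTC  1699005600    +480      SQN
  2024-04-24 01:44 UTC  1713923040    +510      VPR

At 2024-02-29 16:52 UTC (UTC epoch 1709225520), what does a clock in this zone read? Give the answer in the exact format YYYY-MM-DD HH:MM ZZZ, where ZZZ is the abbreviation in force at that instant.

2024-03-01 00:52 SQN

Query: 2024-02-29 16:52 UTC
Rule 3/4 (SQN, +08:00): 2023-11-03 10:00 UTC ≤ query < 2024-04-24 01:44 UTC
16·60 + 52 + 480 = 1492 min
1492 = 1·1440 + 52; 52 = 0·60 + 52 → 00:52, 2024-02-29 + 1 day = 2024-03-01
→ 2024-03-01 00:52 SQN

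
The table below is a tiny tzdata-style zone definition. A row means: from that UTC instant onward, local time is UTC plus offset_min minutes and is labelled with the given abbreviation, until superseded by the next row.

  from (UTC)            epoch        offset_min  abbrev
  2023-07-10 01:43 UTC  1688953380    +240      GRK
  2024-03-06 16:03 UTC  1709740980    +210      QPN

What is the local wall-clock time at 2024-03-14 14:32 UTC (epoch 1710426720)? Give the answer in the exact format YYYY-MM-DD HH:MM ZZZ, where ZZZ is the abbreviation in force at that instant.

2024-03-14 18:02 QPN

Query: 2024-03-14 14:32 UTC
Rule 2/2 (QPN, +03:30): 2024-03-06 16:03 UTC ≤ query < +∞
14·60 + 32 + 210 = 1082 min
1082 = 0·1440 + 1082; 1082 = 18·60 + 2 → 18:02, same day
→ 2024-03-14 18:02 QPN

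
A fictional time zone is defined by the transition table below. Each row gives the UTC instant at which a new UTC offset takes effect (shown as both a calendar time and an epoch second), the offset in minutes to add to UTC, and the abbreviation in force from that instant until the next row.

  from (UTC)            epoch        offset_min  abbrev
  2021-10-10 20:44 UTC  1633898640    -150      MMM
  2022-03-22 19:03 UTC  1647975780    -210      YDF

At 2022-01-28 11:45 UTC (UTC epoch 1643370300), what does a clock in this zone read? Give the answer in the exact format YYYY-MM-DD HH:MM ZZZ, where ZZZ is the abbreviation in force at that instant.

Query: 2022-01-28 11:45 UTC
Rule 1/2 (MMM, -02:30): 2021-10-10 20:44 UTC ≤ query < 2022-03-22 19:03 UTC
11·60 + 45 - 150 = 555 min
555 = 0·1440 + 555; 555 = 9·60 + 15 → 09:15, same day
→ 2022-01-28 09:15 MMM

2022-01-28 09:15 MMM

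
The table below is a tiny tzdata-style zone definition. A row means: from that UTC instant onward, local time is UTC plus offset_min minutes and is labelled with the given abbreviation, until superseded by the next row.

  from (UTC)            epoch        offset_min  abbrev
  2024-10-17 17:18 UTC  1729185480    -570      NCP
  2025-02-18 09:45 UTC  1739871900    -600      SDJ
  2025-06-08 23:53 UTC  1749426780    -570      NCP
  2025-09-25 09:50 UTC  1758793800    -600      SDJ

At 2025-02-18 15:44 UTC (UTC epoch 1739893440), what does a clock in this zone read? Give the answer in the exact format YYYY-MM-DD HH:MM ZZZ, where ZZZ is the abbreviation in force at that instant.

Query: 2025-02-18 15:44 UTC
Rule 2/4 (SDJ, -10:00): 2025-02-18 09:45 UTC ≤ query < 2025-06-08 23:53 UTC
15·60 + 44 - 600 = 344 min
344 = 0·1440 + 344; 344 = 5·60 + 44 → 05:44, same day
→ 2025-02-18 05:44 SDJ

2025-02-18 05:44 SDJ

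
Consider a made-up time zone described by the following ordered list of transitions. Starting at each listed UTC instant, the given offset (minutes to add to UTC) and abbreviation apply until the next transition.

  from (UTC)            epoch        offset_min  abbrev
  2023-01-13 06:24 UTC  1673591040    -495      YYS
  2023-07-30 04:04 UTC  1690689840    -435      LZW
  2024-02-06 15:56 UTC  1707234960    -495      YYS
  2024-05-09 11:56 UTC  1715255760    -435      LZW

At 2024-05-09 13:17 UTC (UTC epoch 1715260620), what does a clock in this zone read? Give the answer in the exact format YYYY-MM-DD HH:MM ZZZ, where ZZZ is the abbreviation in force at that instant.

Query: 2024-05-09 13:17 UTC
Rule 4/4 (LZW, -07:15): 2024-05-09 11:56 UTC ≤ query < +∞
13·60 + 17 - 435 = 362 min
362 = 0·1440 + 362; 362 = 6·60 + 2 → 06:02, same day
→ 2024-05-09 06:02 LZW

2024-05-09 06:02 LZW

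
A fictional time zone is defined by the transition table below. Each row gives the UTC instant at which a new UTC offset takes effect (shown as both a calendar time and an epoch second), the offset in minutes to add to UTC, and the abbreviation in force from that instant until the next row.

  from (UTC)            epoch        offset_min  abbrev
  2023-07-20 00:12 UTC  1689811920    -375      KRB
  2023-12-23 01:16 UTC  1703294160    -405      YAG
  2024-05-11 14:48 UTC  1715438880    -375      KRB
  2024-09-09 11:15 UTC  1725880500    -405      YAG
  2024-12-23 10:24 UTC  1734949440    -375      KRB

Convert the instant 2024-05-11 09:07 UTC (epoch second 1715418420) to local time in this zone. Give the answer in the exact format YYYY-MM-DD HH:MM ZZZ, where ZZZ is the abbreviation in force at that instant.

Query: 2024-05-11 09:07 UTC
Rule 2/5 (YAG, -06:45): 2023-12-23 01:16 UTC ≤ query < 2024-05-11 14:48 UTC
9·60 + 7 - 405 = 142 min
142 = 0·1440 + 142; 142 = 2·60 + 22 → 02:22, same day
→ 2024-05-11 02:22 YAG

2024-05-11 02:22 YAG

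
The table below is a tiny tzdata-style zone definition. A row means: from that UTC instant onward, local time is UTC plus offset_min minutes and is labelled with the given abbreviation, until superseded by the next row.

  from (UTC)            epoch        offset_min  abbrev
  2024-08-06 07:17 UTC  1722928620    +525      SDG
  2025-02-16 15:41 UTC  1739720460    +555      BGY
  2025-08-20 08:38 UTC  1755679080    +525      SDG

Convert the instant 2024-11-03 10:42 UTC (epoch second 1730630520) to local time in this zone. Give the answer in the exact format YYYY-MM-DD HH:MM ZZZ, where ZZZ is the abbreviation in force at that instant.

2024-11-03 19:27 SDG

Query: 2024-11-03 10:42 UTC
Rule 1/3 (SDG, +08:45): 2024-08-06 07:17 UTC ≤ query < 2025-02-16 15:41 UTC
10·60 + 42 + 525 = 1167 min
1167 = 0·1440 + 1167; 1167 = 19·60 + 27 → 19:27, same day
→ 2024-11-03 19:27 SDG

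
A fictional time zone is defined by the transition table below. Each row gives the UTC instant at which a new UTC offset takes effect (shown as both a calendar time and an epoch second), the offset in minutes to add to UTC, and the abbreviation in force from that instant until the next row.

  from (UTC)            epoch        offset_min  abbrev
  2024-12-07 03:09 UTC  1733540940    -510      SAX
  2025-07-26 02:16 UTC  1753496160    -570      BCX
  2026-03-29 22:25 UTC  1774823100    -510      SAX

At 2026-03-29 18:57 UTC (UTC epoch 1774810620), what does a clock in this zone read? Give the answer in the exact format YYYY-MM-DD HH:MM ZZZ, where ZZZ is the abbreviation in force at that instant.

2026-03-29 09:27 BCX

Query: 2026-03-29 18:57 UTC
Rule 2/3 (BCX, -09:30): 2025-07-26 02:16 UTC ≤ query < 2026-03-29 22:25 UTC
18·60 + 57 - 570 = 567 min
567 = 0·1440 + 567; 567 = 9·60 + 27 → 09:27, same day
→ 2026-03-29 09:27 BCX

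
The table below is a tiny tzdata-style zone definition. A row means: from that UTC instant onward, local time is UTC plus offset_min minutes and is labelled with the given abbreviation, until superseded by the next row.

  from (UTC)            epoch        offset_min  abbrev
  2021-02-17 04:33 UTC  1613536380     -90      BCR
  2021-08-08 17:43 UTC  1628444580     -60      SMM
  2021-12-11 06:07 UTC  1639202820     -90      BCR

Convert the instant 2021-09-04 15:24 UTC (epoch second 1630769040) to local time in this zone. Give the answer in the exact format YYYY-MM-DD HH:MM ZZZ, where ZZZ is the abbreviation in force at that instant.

Query: 2021-09-04 15:24 UTC
Rule 2/3 (SMM, -01:00): 2021-08-08 17:43 UTC ≤ query < 2021-12-11 06:07 UTC
15·60 + 24 - 60 = 864 min
864 = 0·1440 + 864; 864 = 14·60 + 24 → 14:24, same day
→ 2021-09-04 14:24 SMM

2021-09-04 14:24 SMM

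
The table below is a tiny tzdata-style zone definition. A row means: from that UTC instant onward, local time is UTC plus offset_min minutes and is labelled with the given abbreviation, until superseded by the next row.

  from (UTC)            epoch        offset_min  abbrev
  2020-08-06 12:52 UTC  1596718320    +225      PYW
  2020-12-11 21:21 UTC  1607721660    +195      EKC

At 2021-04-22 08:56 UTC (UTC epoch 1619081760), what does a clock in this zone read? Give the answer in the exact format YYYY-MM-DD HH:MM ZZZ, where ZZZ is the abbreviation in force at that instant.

2021-04-22 12:11 EKC

Query: 2021-04-22 08:56 UTC
Rule 2/2 (EKC, +03:15): 2020-12-11 21:21 UTC ≤ query < +∞
8·60 + 56 + 195 = 731 min
731 = 0·1440 + 731; 731 = 12·60 + 11 → 12:11, same day
→ 2021-04-22 12:11 EKC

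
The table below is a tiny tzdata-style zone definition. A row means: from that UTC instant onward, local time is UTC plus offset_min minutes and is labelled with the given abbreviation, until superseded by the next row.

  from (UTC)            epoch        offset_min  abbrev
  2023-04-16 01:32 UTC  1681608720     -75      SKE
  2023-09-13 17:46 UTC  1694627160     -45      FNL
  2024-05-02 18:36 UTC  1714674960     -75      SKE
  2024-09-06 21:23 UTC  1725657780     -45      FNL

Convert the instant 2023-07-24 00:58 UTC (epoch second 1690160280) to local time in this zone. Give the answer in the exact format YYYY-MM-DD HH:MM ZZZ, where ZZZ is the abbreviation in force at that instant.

2023-07-23 23:43 SKE

Query: 2023-07-24 00:58 UTC
Rule 1/4 (SKE, -01:15): 2023-04-16 01:32 UTC ≤ query < 2023-09-13 17:46 UTC
0·60 + 58 - 75 = -17 min
-17 = -1·1440 + 1423; 1423 = 23·60 + 43 → 23:43, 2023-07-24 - 1 day = 2023-07-23
→ 2023-07-23 23:43 SKE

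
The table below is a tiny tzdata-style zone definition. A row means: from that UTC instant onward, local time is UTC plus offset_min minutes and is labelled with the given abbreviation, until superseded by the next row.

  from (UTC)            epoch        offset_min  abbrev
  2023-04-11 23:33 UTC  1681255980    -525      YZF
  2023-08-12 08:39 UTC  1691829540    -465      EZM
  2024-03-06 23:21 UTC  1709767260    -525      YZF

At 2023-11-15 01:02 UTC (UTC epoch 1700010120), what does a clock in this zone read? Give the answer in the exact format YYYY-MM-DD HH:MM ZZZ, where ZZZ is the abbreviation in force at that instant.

2023-11-14 17:17 EZM

Query: 2023-11-15 01:02 UTC
Rule 2/3 (EZM, -07:45): 2023-08-12 08:39 UTC ≤ query < 2024-03-06 23:21 UTC
1·60 + 2 - 465 = -403 min
-403 = -1·1440 + 1037; 1037 = 17·60 + 17 → 17:17, 2023-11-15 - 1 day = 2023-11-14
→ 2023-11-14 17:17 EZM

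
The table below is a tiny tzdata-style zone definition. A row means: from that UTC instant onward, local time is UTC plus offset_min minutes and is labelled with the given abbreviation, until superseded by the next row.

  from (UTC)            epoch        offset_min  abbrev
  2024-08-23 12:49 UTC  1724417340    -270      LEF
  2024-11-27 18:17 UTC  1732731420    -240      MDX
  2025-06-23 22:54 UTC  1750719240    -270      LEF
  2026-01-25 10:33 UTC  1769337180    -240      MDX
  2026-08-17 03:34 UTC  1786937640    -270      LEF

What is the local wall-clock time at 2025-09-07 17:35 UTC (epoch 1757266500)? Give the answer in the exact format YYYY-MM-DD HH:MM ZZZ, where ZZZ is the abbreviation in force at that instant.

2025-09-07 13:05 LEF

Query: 2025-09-07 17:35 UTC
Rule 3/5 (LEF, -04:30): 2025-06-23 22:54 UTC ≤ query < 2026-01-25 10:33 UTC
17·60 + 35 - 270 = 785 min
785 = 0·1440 + 785; 785 = 13·60 + 5 → 13:05, same day
→ 2025-09-07 13:05 LEF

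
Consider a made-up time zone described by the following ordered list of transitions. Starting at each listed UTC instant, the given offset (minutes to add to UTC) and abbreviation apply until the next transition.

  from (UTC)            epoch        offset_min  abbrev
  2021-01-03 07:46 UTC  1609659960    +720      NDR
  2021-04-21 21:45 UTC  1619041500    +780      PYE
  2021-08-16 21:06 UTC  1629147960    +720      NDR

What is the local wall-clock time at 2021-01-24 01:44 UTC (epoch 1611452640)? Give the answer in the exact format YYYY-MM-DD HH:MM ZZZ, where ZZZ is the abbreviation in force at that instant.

Query: 2021-01-24 01:44 UTC
Rule 1/3 (NDR, +12:00): 2021-01-03 07:46 UTC ≤ query < 2021-04-21 21:45 UTC
1·60 + 44 + 720 = 824 min
824 = 0·1440 + 824; 824 = 13·60 + 44 → 13:44, same day
→ 2021-01-24 13:44 NDR

2021-01-24 13:44 NDR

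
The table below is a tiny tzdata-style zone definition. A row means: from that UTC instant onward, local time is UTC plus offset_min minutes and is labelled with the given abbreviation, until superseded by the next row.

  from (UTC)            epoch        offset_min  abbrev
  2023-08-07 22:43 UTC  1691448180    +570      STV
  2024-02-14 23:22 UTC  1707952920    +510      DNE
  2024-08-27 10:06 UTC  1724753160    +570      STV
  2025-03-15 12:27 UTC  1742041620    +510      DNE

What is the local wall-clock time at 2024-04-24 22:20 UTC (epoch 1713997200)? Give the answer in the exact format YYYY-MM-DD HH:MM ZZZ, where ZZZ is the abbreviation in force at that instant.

2024-04-25 06:50 DNE

Query: 2024-04-24 22:20 UTC
Rule 2/4 (DNE, +08:30): 2024-02-14 23:22 UTC ≤ query < 2024-08-27 10:06 UTC
22·60 + 20 + 510 = 1850 min
1850 = 1·1440 + 410; 410 = 6·60 + 50 → 06:50, 2024-04-24 + 1 day = 2024-04-25
→ 2024-04-25 06:50 DNE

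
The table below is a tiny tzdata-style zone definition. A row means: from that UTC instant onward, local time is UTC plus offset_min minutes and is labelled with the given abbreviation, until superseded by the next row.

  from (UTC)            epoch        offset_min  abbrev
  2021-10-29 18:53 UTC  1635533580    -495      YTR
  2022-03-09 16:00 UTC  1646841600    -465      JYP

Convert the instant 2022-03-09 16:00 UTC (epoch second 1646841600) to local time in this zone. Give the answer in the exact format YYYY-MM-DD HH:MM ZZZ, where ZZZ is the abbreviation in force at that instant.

2022-03-09 08:15 JYP

Query: 2022-03-09 16:00 UTC
Rule 2/2 (JYP, -07:45): 2022-03-09 16:00 UTC ≤ query < +∞
16·60 + 0 - 465 = 495 min
495 = 0·1440 + 495; 495 = 8·60 + 15 → 08:15, same day
→ 2022-03-09 08:15 JYP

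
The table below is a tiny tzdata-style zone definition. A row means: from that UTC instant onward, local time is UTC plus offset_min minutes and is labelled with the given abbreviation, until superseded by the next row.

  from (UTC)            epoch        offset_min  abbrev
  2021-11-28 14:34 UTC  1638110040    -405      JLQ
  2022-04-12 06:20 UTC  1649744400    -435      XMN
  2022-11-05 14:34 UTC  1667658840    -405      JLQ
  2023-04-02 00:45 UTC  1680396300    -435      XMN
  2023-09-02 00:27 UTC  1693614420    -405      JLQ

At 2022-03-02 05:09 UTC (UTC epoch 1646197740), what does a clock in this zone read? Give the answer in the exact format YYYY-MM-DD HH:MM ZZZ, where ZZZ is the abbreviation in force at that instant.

2022-03-01 22:24 JLQ

Query: 2022-03-02 05:09 UTC
Rule 1/5 (JLQ, -06:45): 2021-11-28 14:34 UTC ≤ query < 2022-04-12 06:20 UTC
5·60 + 9 - 405 = -96 min
-96 = -1·1440 + 1344; 1344 = 22·60 + 24 → 22:24, 2022-03-02 - 1 day = 2022-03-01
→ 2022-03-01 22:24 JLQ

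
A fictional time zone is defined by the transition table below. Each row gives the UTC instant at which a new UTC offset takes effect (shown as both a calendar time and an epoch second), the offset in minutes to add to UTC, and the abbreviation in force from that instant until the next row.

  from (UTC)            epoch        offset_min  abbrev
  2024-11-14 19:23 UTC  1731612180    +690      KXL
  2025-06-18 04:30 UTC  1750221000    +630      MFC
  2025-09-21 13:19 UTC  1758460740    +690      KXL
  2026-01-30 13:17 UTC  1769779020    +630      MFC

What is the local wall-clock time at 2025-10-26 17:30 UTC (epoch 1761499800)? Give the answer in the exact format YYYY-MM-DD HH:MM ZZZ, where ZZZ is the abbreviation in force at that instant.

2025-10-27 05:00 KXL

Query: 2025-10-26 17:30 UTC
Rule 3/4 (KXL, +11:30): 2025-09-21 13:19 UTC ≤ query < 2026-01-30 13:17 UTC
17·60 + 30 + 690 = 1740 min
1740 = 1·1440 + 300; 300 = 5·60 + 0 → 05:00, 2025-10-26 + 1 day = 2025-10-27
→ 2025-10-27 05:00 KXL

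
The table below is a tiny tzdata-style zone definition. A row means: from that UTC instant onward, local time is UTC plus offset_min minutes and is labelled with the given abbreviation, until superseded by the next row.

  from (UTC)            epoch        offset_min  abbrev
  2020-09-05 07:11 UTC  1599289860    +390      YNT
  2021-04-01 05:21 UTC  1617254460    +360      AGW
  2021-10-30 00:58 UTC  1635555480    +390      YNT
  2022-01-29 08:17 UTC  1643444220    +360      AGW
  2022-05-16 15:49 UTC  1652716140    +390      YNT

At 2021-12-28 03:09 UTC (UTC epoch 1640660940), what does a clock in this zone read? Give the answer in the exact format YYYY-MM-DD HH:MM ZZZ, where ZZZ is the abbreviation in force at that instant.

2021-12-28 09:39 YNT

Query: 2021-12-28 03:09 UTC
Rule 3/5 (YNT, +06:30): 2021-10-30 00:58 UTC ≤ query < 2022-01-29 08:17 UTC
3·60 + 9 + 390 = 579 min
579 = 0·1440 + 579; 579 = 9·60 + 39 → 09:39, same day
→ 2021-12-28 09:39 YNT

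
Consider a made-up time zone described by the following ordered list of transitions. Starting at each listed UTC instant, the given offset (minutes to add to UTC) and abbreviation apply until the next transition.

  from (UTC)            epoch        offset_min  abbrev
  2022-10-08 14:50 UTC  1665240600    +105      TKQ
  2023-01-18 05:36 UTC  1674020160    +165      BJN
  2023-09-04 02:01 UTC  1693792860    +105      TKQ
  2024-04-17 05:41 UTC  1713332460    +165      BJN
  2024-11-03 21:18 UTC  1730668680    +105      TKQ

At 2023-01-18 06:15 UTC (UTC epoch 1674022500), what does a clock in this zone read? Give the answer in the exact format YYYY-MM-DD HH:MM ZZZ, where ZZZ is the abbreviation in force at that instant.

Query: 2023-01-18 06:15 UTC
Rule 2/5 (BJN, +02:45): 2023-01-18 05:36 UTC ≤ query < 2023-09-04 02:01 UTC
6·60 + 15 + 165 = 540 min
540 = 0·1440 + 540; 540 = 9·60 + 0 → 09:00, same day
→ 2023-01-18 09:00 BJN

2023-01-18 09:00 BJN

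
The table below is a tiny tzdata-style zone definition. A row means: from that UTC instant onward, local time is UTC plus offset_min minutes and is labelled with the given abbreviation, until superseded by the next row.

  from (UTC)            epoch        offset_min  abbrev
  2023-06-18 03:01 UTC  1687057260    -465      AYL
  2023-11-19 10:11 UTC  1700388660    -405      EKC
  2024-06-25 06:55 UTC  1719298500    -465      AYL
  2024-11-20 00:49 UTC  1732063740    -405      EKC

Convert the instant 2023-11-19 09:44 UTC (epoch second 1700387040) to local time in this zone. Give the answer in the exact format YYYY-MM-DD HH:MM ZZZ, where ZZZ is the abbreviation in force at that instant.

Query: 2023-11-19 09:44 UTC
Rule 1/4 (AYL, -07:45): 2023-06-18 03:01 UTC ≤ query < 2023-11-19 10:11 UTC
9·60 + 44 - 465 = 119 min
119 = 0·1440 + 119; 119 = 1·60 + 59 → 01:59, same day
→ 2023-11-19 01:59 AYL

2023-11-19 01:59 AYL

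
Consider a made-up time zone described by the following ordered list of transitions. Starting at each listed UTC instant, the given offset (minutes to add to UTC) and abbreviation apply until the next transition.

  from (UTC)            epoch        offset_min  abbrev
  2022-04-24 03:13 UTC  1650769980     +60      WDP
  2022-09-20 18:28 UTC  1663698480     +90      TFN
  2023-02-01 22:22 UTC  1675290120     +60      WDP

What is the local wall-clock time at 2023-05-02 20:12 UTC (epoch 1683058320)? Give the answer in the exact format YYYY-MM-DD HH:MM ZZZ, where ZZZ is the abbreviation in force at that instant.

2023-05-02 21:12 WDP

Query: 2023-05-02 20:12 UTC
Rule 3/3 (WDP, +01:00): 2023-02-01 22:22 UTC ≤ query < +∞
20·60 + 12 + 60 = 1272 min
1272 = 0·1440 + 1272; 1272 = 21·60 + 12 → 21:12, same day
→ 2023-05-02 21:12 WDP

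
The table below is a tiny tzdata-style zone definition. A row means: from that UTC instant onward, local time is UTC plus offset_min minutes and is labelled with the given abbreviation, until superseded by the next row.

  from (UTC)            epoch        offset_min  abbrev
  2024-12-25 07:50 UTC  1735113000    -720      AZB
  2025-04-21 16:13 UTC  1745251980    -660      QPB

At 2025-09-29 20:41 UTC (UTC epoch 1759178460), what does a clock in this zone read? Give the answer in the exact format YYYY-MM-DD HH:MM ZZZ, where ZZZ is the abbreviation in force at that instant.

2025-09-29 09:41 QPB

Query: 2025-09-29 20:41 UTC
Rule 2/2 (QPB, -11:00): 2025-04-21 16:13 UTC ≤ query < +∞
20·60 + 41 - 660 = 581 min
581 = 0·1440 + 581; 581 = 9·60 + 41 → 09:41, same day
→ 2025-09-29 09:41 QPB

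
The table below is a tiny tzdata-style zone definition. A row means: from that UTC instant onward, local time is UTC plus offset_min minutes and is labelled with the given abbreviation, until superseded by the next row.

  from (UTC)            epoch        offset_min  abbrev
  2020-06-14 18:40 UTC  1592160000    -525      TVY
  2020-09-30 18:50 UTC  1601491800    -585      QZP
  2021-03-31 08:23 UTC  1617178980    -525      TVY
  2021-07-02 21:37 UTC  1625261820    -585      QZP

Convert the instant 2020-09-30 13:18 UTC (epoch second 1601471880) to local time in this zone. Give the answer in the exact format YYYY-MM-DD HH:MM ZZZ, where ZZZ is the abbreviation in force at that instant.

Query: 2020-09-30 13:18 UTC
Rule 1/4 (TVY, -08:45): 2020-06-14 18:40 UTC ≤ query < 2020-09-30 18:50 UTC
13·60 + 18 - 525 = 273 min
273 = 0·1440 + 273; 273 = 4·60 + 33 → 04:33, same day
→ 2020-09-30 04:33 TVY

2020-09-30 04:33 TVY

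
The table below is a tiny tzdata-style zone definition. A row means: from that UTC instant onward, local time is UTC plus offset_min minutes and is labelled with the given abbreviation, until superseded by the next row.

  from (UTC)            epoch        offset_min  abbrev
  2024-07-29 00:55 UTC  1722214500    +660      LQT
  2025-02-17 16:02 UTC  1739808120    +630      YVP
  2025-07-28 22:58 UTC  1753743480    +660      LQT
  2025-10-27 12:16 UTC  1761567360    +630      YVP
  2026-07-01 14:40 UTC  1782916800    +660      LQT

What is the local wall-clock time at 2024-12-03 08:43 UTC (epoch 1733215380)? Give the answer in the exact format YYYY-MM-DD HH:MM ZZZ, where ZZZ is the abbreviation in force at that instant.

2024-12-03 19:43 LQT

Query: 2024-12-03 08:43 UTC
Rule 1/5 (LQT, +11:00): 2024-07-29 00:55 UTC ≤ query < 2025-02-17 16:02 UTC
8·60 + 43 + 660 = 1183 min
1183 = 0·1440 + 1183; 1183 = 19·60 + 43 → 19:43, same day
→ 2024-12-03 19:43 LQT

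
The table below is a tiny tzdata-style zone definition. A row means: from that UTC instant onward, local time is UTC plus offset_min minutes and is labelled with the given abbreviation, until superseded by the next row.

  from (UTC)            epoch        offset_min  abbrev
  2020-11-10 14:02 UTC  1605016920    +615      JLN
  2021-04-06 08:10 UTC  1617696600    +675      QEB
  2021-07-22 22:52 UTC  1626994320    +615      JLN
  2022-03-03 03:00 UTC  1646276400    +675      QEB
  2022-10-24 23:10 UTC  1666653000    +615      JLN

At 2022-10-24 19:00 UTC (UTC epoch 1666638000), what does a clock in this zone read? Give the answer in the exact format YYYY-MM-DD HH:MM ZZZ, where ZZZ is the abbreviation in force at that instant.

2022-10-25 06:15 QEB

Query: 2022-10-24 19:00 UTC
Rule 4/5 (QEB, +11:15): 2022-03-03 03:00 UTC ≤ query < 2022-10-24 23:10 UTC
19·60 + 0 + 675 = 1815 min
1815 = 1·1440 + 375; 375 = 6·60 + 15 → 06:15, 2022-10-24 + 1 day = 2022-10-25
→ 2022-10-25 06:15 QEB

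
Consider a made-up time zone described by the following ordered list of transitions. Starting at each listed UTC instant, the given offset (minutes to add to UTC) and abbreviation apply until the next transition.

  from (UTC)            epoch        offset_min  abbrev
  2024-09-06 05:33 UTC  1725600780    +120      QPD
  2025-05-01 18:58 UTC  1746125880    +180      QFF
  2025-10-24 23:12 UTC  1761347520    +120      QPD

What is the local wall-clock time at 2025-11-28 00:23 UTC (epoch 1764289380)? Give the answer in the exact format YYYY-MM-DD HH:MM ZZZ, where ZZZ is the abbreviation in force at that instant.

Query: 2025-11-28 00:23 UTC
Rule 3/3 (QPD, +02:00): 2025-10-24 23:12 UTC ≤ query < +∞
0·60 + 23 + 120 = 143 min
143 = 0·1440 + 143; 143 = 2·60 + 23 → 02:23, same day
→ 2025-11-28 02:23 QPD

2025-11-28 02:23 QPD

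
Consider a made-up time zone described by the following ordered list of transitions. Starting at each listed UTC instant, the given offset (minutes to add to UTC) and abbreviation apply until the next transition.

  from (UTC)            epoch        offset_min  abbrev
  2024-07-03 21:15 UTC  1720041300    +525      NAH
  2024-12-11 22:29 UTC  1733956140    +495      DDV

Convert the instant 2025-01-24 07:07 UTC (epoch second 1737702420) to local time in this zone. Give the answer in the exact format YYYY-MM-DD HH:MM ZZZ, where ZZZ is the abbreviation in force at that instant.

2025-01-24 15:22 DDV

Query: 2025-01-24 07:07 UTC
Rule 2/2 (DDV, +08:15): 2024-12-11 22:29 UTC ≤ query < +∞
7·60 + 7 + 495 = 922 min
922 = 0·1440 + 922; 922 = 15·60 + 22 → 15:22, same day
→ 2025-01-24 15:22 DDV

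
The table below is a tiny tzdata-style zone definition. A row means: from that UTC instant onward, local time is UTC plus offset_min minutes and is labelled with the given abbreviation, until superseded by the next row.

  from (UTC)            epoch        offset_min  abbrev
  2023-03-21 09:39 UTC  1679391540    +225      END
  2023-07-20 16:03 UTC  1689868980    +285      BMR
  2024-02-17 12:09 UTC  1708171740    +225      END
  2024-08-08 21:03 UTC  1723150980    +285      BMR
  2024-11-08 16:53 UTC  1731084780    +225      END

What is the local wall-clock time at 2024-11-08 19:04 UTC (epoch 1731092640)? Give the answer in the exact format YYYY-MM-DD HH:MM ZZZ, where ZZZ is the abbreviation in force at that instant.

Query: 2024-11-08 19:04 UTC
Rule 5/5 (END, +03:45): 2024-11-08 16:53 UTC ≤ query < +∞
19·60 + 4 + 225 = 1369 min
1369 = 0·1440 + 1369; 1369 = 22·60 + 49 → 22:49, same day
→ 2024-11-08 22:49 END

2024-11-08 22:49 END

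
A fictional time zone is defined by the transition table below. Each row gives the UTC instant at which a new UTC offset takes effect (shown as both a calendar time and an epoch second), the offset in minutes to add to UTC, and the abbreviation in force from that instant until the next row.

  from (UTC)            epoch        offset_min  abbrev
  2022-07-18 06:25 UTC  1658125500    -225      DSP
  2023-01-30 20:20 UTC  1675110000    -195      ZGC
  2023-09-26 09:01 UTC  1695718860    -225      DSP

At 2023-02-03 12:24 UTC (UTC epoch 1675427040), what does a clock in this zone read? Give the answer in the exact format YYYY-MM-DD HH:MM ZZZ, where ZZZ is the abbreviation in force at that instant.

2023-02-03 09:09 ZGC

Query: 2023-02-03 12:24 UTC
Rule 2/3 (ZGC, -03:15): 2023-01-30 20:20 UTC ≤ query < 2023-09-26 09:01 UTC
12·60 + 24 - 195 = 549 min
549 = 0·1440 + 549; 549 = 9·60 + 9 → 09:09, same day
→ 2023-02-03 09:09 ZGC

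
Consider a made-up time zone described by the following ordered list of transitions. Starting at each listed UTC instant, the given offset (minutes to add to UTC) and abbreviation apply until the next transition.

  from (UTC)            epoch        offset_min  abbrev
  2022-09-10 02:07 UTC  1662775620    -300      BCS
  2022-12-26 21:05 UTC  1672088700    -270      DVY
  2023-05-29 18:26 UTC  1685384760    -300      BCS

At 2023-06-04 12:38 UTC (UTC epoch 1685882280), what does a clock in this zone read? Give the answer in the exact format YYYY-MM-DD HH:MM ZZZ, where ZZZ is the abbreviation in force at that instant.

Query: 2023-06-04 12:38 UTC
Rule 3/3 (BCS, -05:00): 2023-05-29 18:26 UTC ≤ query < +∞
12·60 + 38 - 300 = 458 min
458 = 0·1440 + 458; 458 = 7·60 + 38 → 07:38, same day
→ 2023-06-04 07:38 BCS

2023-06-04 07:38 BCS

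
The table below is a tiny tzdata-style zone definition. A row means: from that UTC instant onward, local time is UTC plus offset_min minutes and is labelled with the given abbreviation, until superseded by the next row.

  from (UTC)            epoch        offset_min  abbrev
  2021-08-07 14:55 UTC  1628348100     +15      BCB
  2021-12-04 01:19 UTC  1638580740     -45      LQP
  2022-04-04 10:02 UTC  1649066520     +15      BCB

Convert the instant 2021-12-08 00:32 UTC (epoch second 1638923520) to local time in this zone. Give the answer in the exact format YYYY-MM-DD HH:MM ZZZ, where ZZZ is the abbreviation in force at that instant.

2021-12-07 23:47 LQP

Query: 2021-12-08 00:32 UTC
Rule 2/3 (LQP, -00:45): 2021-12-04 01:19 UTC ≤ query < 2022-04-04 10:02 UTC
0·60 + 32 - 45 = -13 min
-13 = -1·1440 + 1427; 1427 = 23·60 + 47 → 23:47, 2021-12-08 - 1 day = 2021-12-07
→ 2021-12-07 23:47 LQP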